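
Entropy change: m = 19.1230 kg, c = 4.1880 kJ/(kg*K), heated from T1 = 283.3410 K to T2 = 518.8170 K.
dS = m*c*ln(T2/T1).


T2/T1 = 1.8311
ln(T2/T1) = 0.6049
dS = 19.1230 * 4.1880 * 0.6049 = 48.4447 kJ/K

48.4447 kJ/K


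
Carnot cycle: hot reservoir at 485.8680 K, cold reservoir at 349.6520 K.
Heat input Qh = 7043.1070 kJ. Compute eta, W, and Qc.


eta = 1 - 349.6520/485.8680 = 0.2804
W = 0.2804 * 7043.1070 = 1974.5772 kJ
Qc = 7043.1070 - 1974.5772 = 5068.5298 kJ

eta = 28.0356%, W = 1974.5772 kJ, Qc = 5068.5298 kJ


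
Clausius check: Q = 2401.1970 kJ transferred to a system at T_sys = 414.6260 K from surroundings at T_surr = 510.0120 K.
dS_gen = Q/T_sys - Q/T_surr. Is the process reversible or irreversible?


dS_sys = 2401.1970/414.6260 = 5.7912 kJ/K
dS_surr = -2401.1970/510.0120 = -4.7081 kJ/K
dS_gen = 5.7912 - 4.7081 = 1.0831 kJ/K (irreversible)

dS_gen = 1.0831 kJ/K, irreversible


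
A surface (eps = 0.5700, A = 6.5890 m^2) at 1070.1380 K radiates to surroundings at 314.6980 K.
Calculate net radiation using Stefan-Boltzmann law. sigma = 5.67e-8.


T^4 = 1.3115e+12
Tsurr^4 = 9.8079e+09
Q = 0.5700 * 5.67e-8 * 6.5890 * 1.3017e+12 = 277189.3063 W

277189.3063 W


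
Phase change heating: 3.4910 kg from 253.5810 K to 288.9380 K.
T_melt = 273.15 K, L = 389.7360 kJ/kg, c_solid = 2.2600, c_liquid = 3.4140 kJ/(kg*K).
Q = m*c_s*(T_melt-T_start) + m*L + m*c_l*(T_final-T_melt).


Q1 (sensible, solid) = 3.4910 * 2.2600 * 19.5690 = 154.3928 kJ
Q2 (latent) = 3.4910 * 389.7360 = 1360.5684 kJ
Q3 (sensible, liquid) = 3.4910 * 3.4140 * 15.7880 = 188.1657 kJ
Q_total = 1703.1268 kJ

1703.1268 kJ


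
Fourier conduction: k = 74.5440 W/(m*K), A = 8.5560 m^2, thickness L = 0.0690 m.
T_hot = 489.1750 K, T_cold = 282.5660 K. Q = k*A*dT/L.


dT = 206.6090 K
Q = 74.5440 * 8.5560 * 206.6090 / 0.0690 = 1909781.2007 W

1909781.2007 W


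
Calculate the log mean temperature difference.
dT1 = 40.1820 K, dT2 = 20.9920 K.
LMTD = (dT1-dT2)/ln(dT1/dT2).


dT1/dT2 = 1.9142
ln(dT1/dT2) = 0.6493
LMTD = 19.1900 / 0.6493 = 29.5559 K

29.5559 K


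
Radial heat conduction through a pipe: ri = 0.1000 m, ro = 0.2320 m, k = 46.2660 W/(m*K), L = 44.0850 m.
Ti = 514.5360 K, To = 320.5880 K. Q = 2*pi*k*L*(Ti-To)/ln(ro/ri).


dT = 193.9480 K
ln(ro/ri) = 0.8416
Q = 2*pi*46.2660*44.0850*193.9480 / 0.8416 = 2953446.9832 W

2953446.9832 W


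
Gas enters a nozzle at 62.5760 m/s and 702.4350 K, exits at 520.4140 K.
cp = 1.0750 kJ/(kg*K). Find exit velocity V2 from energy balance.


dT = 182.0210 K
2*cp*1000*dT = 391345.1500
V1^2 = 3915.7558
V2 = sqrt(395260.9058) = 628.6978 m/s

628.6978 m/s


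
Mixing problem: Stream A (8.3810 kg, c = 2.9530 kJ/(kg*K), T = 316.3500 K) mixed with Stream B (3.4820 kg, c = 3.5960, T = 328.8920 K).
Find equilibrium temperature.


num = 11947.5218
den = 37.2704
Tf = 320.5636 K

320.5636 K


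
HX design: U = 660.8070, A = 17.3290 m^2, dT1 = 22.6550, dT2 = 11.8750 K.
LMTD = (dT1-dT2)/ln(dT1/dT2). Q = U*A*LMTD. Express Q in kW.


LMTD = 16.6887 K
Q = 660.8070 * 17.3290 * 16.6887 = 191104.6274 W = 191.1046 kW

191.1046 kW


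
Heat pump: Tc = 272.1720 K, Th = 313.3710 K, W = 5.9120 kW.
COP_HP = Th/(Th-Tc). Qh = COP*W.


COP = 313.3710 / 41.1990 = 7.6063
Qh = 7.6063 * 5.9120 = 44.9683 kW

COP = 7.6063, Qh = 44.9683 kW


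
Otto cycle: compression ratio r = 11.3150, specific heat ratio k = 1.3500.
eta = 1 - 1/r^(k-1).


r^(k-1) = 2.3376
eta = 1 - 1/2.3376 = 0.5722 = 57.2220%

57.2220%


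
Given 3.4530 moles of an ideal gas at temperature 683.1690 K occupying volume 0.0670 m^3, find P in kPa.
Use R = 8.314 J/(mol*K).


P = nRT/V = 3.4530 * 8.314 * 683.1690 / 0.0670
= 19612.5810 / 0.0670 = 292725.0892 Pa = 292.7251 kPa

292.7251 kPa


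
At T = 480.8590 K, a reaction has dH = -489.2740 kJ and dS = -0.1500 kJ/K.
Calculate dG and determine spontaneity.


T*dS = 480.8590 * -0.1500 = -72.1288 kJ
dG = -489.2740 + 72.1288 = -417.1452 kJ (spontaneous)

dG = -417.1452 kJ, spontaneous


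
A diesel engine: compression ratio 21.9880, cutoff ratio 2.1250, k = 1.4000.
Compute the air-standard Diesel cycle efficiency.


r^(k-1) = 3.4425
rc^k = 2.8728
eta = 0.6546 = 65.4592%

65.4592%


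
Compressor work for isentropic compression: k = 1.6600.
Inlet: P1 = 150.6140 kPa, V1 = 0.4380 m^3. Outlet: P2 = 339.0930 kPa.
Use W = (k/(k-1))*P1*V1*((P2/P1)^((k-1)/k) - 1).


(k-1)/k = 0.3976
(P2/P1)^exp = 1.3808
W = 2.5152 * 150.6140 * 0.4380 * (1.3808 - 1) = 63.1837 kJ

63.1837 kJ


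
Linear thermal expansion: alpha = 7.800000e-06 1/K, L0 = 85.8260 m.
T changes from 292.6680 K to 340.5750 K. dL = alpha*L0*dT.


dT = 47.9070 K
dL = 7.800000e-06 * 85.8260 * 47.9070 = 0.032071 m
L_final = 85.858071 m

dL = 0.032071 m


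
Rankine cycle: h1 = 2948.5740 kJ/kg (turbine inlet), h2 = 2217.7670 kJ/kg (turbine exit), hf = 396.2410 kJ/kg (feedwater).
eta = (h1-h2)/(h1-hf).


W = 730.8070 kJ/kg
Q_in = 2552.3330 kJ/kg
eta = 0.2863 = 28.6329%

eta = 28.6329%


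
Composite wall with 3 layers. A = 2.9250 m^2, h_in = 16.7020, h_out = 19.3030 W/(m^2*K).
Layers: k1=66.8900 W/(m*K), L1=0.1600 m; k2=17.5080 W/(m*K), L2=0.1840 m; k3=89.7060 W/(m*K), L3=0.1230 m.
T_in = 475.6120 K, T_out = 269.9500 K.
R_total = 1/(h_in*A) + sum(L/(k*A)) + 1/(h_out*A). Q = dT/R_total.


R_conv_in = 1/(16.7020*2.9250) = 0.0205
R_1 = 0.1600/(66.8900*2.9250) = 0.0008
R_2 = 0.1840/(17.5080*2.9250) = 0.0036
R_3 = 0.1230/(89.7060*2.9250) = 0.0005
R_conv_out = 1/(19.3030*2.9250) = 0.0177
R_total = 0.0431 K/W
Q = 205.6620 / 0.0431 = 4776.1500 W

R_total = 0.0431 K/W, Q = 4776.1500 W


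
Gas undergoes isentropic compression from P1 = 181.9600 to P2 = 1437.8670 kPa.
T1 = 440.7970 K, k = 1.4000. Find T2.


(k-1)/k = 0.2857
(P2/P1)^exp = 1.8051
T2 = 440.7970 * 1.8051 = 795.6766 K

795.6766 K


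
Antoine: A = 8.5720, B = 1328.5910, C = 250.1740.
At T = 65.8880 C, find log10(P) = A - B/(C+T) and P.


C+T = 316.0620
B/(C+T) = 4.2036
log10(P) = 8.5720 - 4.2036 = 4.3684
P = 10^4.3684 = 23357.3116 mmHg

23357.3116 mmHg


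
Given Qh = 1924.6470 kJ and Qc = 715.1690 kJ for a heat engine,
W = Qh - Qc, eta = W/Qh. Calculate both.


W = 1924.6470 - 715.1690 = 1209.4780 kJ
eta = 1209.4780 / 1924.6470 = 0.6284 = 62.8415%

W = 1209.4780 kJ, eta = 62.8415%


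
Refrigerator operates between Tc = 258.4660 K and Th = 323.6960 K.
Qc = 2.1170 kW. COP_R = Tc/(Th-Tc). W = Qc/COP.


COP = 258.4660 / 65.2300 = 3.9624
W = 2.1170 / 3.9624 = 0.5343 kW

COP = 3.9624, W = 0.5343 kW


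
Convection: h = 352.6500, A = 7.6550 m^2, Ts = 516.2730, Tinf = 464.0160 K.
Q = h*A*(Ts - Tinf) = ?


dT = 52.2570 K
Q = 352.6500 * 7.6550 * 52.2570 = 141069.6397 W

141069.6397 W


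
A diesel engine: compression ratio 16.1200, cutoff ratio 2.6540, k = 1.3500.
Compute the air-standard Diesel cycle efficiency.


r^(k-1) = 2.6459
rc^k = 3.7348
eta = 0.5371 = 53.7111%

53.7111%


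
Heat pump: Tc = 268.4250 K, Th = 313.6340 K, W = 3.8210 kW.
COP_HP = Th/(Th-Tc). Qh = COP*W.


COP = 313.6340 / 45.2090 = 6.9374
Qh = 6.9374 * 3.8210 = 26.5079 kW

COP = 6.9374, Qh = 26.5079 kW


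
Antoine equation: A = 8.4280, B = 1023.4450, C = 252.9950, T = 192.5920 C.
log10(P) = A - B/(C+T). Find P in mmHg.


C+T = 445.5870
B/(C+T) = 2.2968
log10(P) = 8.4280 - 2.2968 = 6.1312
P = 10^6.1312 = 1352550.1238 mmHg

1352550.1238 mmHg


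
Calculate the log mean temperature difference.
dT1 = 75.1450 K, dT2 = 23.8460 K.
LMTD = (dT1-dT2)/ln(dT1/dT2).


dT1/dT2 = 3.1513
ln(dT1/dT2) = 1.1478
LMTD = 51.2990 / 1.1478 = 44.6932 K

44.6932 K


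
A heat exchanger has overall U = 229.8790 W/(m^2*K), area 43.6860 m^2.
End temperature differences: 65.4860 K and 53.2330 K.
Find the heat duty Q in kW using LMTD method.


LMTD = 59.1481 K
Q = 229.8790 * 43.6860 * 59.1481 = 593994.6969 W = 593.9947 kW

593.9947 kW


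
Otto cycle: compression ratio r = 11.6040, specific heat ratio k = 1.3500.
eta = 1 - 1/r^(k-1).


r^(k-1) = 2.3584
eta = 1 - 1/2.3584 = 0.5760 = 57.5979%

57.5979%


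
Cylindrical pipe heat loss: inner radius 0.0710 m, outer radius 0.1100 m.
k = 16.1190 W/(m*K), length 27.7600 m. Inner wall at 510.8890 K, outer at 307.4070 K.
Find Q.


dT = 203.4820 K
ln(ro/ri) = 0.4378
Q = 2*pi*16.1190*27.7600*203.4820 / 0.4378 = 1306733.9693 W

1306733.9693 W


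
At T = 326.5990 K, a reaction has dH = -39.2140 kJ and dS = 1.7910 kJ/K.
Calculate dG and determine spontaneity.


T*dS = 326.5990 * 1.7910 = 584.9388 kJ
dG = -39.2140 - 584.9388 = -624.1528 kJ (spontaneous)

dG = -624.1528 kJ, spontaneous


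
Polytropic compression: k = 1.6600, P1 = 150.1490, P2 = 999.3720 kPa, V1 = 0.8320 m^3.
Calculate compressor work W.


(k-1)/k = 0.3976
(P2/P1)^exp = 2.1247
W = 2.5152 * 150.1490 * 0.8320 * (2.1247 - 1) = 353.3848 kJ

353.3848 kJ


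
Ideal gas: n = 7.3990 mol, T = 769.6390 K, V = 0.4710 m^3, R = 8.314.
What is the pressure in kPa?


P = nRT/V = 7.3990 * 8.314 * 769.6390 / 0.4710
= 47344.5632 / 0.4710 = 100519.2425 Pa = 100.5192 kPa

100.5192 kPa


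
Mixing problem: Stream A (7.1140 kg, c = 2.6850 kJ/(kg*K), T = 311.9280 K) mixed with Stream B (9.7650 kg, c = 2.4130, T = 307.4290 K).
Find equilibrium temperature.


num = 13202.0974
den = 42.6640
Tf = 309.4432 K

309.4432 K


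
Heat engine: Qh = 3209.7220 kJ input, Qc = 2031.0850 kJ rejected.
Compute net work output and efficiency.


W = 3209.7220 - 2031.0850 = 1178.6370 kJ
eta = 1178.6370 / 3209.7220 = 0.3672 = 36.7208%

W = 1178.6370 kJ, eta = 36.7208%


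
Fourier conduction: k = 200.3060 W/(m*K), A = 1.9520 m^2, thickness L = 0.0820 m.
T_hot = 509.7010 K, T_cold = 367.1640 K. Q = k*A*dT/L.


dT = 142.5370 K
Q = 200.3060 * 1.9520 * 142.5370 / 0.0820 = 679653.4617 W

679653.4617 W


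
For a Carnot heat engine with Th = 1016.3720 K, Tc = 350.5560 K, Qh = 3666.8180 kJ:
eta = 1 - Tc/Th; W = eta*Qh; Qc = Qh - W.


eta = 1 - 350.5560/1016.3720 = 0.6551
W = 0.6551 * 3666.8180 = 2402.0989 kJ
Qc = 3666.8180 - 2402.0989 = 1264.7191 kJ

eta = 65.5091%, W = 2402.0989 kJ, Qc = 1264.7191 kJ


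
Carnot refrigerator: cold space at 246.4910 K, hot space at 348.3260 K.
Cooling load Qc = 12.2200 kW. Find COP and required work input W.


COP = 246.4910 / 101.8350 = 2.4205
W = 12.2200 / 2.4205 = 5.0486 kW

COP = 2.4205, W = 5.0486 kW


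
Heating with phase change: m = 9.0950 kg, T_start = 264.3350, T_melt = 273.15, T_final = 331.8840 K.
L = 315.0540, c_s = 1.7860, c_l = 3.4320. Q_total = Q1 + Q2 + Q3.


Q1 (sensible, solid) = 9.0950 * 1.7860 * 8.8150 = 143.1880 kJ
Q2 (latent) = 9.0950 * 315.0540 = 2865.4161 kJ
Q3 (sensible, liquid) = 9.0950 * 3.4320 * 58.7340 = 1833.3254 kJ
Q_total = 4841.9295 kJ

4841.9295 kJ


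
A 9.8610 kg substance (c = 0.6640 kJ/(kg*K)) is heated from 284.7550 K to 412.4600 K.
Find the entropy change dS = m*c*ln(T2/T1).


T2/T1 = 1.4485
ln(T2/T1) = 0.3705
dS = 9.8610 * 0.6640 * 0.3705 = 2.4260 kJ/K

2.4260 kJ/K


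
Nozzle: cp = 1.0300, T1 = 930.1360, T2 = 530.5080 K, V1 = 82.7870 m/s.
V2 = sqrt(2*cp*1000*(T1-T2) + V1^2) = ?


dT = 399.6280 K
2*cp*1000*dT = 823233.6800
V1^2 = 6853.6874
V2 = sqrt(830087.3674) = 911.0913 m/s

911.0913 m/s


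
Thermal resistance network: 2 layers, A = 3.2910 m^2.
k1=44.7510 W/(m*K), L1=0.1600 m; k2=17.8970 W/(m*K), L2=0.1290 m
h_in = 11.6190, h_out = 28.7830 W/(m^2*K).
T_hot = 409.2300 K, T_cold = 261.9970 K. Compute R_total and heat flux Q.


R_conv_in = 1/(11.6190*3.2910) = 0.0262
R_1 = 0.1600/(44.7510*3.2910) = 0.0011
R_2 = 0.1290/(17.8970*3.2910) = 0.0022
R_conv_out = 1/(28.7830*3.2910) = 0.0106
R_total = 0.0400 K/W
Q = 147.2330 / 0.0400 = 3682.1702 W

R_total = 0.0400 K/W, Q = 3682.1702 W


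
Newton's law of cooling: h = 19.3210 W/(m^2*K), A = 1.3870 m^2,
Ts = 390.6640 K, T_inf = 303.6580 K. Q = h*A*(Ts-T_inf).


dT = 87.0060 K
Q = 19.3210 * 1.3870 * 87.0060 = 2331.6065 W

2331.6065 W


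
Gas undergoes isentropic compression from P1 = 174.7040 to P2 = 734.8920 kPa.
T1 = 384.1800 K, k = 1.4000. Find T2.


(k-1)/k = 0.2857
(P2/P1)^exp = 1.5075
T2 = 384.1800 * 1.5075 = 579.1590 K

579.1590 K


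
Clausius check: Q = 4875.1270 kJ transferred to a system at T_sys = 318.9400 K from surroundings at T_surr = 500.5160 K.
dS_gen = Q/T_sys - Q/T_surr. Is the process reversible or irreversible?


dS_sys = 4875.1270/318.9400 = 15.2854 kJ/K
dS_surr = -4875.1270/500.5160 = -9.7402 kJ/K
dS_gen = 15.2854 - 9.7402 = 5.5452 kJ/K (irreversible)

dS_gen = 5.5452 kJ/K, irreversible


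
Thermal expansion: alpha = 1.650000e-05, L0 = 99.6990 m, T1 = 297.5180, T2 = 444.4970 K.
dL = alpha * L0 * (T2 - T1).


dT = 146.9790 K
dL = 1.650000e-05 * 99.6990 * 146.9790 = 0.241785 m
L_final = 99.940785 m

dL = 0.241785 m


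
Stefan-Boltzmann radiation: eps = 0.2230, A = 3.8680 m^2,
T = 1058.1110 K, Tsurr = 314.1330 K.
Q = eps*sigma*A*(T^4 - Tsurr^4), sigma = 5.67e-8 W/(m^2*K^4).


T^4 = 1.2535e+12
Tsurr^4 = 9.7377e+09
Q = 0.2230 * 5.67e-8 * 3.8680 * 1.2438e+12 = 60829.2380 W

60829.2380 W


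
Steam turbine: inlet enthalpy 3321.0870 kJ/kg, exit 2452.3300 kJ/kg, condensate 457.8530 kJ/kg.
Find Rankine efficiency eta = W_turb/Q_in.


W = 868.7570 kJ/kg
Q_in = 2863.2340 kJ/kg
eta = 0.3034 = 30.3418%

eta = 30.3418%


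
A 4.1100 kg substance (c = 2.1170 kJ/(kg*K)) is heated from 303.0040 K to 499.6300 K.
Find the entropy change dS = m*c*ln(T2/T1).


T2/T1 = 1.6489
ln(T2/T1) = 0.5001
dS = 4.1100 * 2.1170 * 0.5001 = 4.3515 kJ/K

4.3515 kJ/K


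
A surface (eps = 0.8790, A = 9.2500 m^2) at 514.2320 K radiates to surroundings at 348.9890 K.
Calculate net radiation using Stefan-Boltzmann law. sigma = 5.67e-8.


T^4 = 6.9926e+10
Tsurr^4 = 1.4834e+10
Q = 0.8790 * 5.67e-8 * 9.2500 * 5.5092e+10 = 25398.1653 W

25398.1653 W


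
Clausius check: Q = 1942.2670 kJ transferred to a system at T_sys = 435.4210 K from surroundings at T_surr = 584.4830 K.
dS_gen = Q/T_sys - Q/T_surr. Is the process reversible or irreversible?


dS_sys = 1942.2670/435.4210 = 4.4607 kJ/K
dS_surr = -1942.2670/584.4830 = -3.3231 kJ/K
dS_gen = 4.4607 - 3.3231 = 1.1376 kJ/K (irreversible)

dS_gen = 1.1376 kJ/K, irreversible


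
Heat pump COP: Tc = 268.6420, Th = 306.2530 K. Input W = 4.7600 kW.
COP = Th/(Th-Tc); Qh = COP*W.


COP = 306.2530 / 37.6110 = 8.1426
Qh = 8.1426 * 4.7600 = 38.7590 kW

COP = 8.1426, Qh = 38.7590 kW


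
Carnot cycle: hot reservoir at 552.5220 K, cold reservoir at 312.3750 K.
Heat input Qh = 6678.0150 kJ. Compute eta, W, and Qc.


eta = 1 - 312.3750/552.5220 = 0.4346
W = 0.4346 * 6678.0150 = 2902.5184 kJ
Qc = 6678.0150 - 2902.5184 = 3775.4966 kJ

eta = 43.4638%, W = 2902.5184 kJ, Qc = 3775.4966 kJ


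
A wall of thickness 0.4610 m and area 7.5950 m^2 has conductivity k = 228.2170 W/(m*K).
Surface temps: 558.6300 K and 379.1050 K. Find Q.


dT = 179.5250 K
Q = 228.2170 * 7.5950 * 179.5250 / 0.4610 = 674993.7947 W

674993.7947 W


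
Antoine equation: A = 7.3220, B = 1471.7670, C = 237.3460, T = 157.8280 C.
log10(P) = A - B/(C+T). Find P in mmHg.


C+T = 395.1740
B/(C+T) = 3.7244
log10(P) = 7.3220 - 3.7244 = 3.5976
P = 10^3.5976 = 3959.5716 mmHg

3959.5716 mmHg


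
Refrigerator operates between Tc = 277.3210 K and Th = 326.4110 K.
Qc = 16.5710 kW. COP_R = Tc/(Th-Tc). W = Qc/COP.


COP = 277.3210 / 49.0900 = 5.6492
W = 16.5710 / 5.6492 = 2.9333 kW

COP = 5.6492, W = 2.9333 kW


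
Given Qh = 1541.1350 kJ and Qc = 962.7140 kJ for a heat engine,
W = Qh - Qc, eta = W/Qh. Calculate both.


W = 1541.1350 - 962.7140 = 578.4210 kJ
eta = 578.4210 / 1541.1350 = 0.3753 = 37.5321%

W = 578.4210 kJ, eta = 37.5321%


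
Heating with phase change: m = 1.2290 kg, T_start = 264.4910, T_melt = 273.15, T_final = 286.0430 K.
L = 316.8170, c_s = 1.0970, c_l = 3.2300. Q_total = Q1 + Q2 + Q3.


Q1 (sensible, solid) = 1.2290 * 1.0970 * 8.6590 = 11.6742 kJ
Q2 (latent) = 1.2290 * 316.8170 = 389.3681 kJ
Q3 (sensible, liquid) = 1.2290 * 3.2300 * 12.8930 = 51.1810 kJ
Q_total = 452.2232 kJ

452.2232 kJ


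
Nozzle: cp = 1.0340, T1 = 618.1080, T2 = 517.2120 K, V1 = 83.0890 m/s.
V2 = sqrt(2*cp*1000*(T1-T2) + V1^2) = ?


dT = 100.8960 K
2*cp*1000*dT = 208652.9280
V1^2 = 6903.7819
V2 = sqrt(215556.7099) = 464.2809 m/s

464.2809 m/s


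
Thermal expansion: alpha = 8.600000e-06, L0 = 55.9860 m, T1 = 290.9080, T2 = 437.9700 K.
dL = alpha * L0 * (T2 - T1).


dT = 147.0620 K
dL = 8.600000e-06 * 55.9860 * 147.0620 = 0.070807 m
L_final = 56.056807 m

dL = 0.070807 m


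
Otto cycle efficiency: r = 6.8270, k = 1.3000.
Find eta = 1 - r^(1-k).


r^(k-1) = 1.7794
eta = 1 - 1/1.7794 = 0.4380 = 43.8007%

43.8007%


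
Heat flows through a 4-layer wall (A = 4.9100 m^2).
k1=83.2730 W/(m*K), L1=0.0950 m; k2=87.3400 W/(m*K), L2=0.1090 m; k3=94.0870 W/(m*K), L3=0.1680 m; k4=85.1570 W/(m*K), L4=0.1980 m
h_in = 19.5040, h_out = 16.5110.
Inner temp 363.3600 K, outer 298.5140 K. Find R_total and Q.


R_conv_in = 1/(19.5040*4.9100) = 0.0104
R_1 = 0.0950/(83.2730*4.9100) = 0.0002
R_2 = 0.1090/(87.3400*4.9100) = 0.0003
R_3 = 0.1680/(94.0870*4.9100) = 0.0004
R_4 = 0.1980/(85.1570*4.9100) = 0.0005
R_conv_out = 1/(16.5110*4.9100) = 0.0123
R_total = 0.0241 K/W
Q = 64.8460 / 0.0241 = 2690.5749 W

R_total = 0.0241 K/W, Q = 2690.5749 W


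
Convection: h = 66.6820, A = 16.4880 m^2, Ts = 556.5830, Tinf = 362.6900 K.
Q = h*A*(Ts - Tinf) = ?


dT = 193.8930 K
Q = 66.6820 * 16.4880 * 193.8930 = 213176.2049 W

213176.2049 W


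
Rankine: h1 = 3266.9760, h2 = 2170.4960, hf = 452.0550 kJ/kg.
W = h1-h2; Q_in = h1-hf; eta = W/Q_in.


W = 1096.4800 kJ/kg
Q_in = 2814.9210 kJ/kg
eta = 0.3895 = 38.9524%

eta = 38.9524%


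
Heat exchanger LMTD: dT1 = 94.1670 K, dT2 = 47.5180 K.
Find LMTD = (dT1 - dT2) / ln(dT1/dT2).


dT1/dT2 = 1.9817
ln(dT1/dT2) = 0.6840
LMTD = 46.6490 / 0.6840 = 68.2042 K

68.2042 K


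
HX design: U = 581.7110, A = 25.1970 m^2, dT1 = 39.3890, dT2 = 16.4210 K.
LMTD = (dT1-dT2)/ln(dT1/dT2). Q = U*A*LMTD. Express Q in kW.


LMTD = 26.2514 K
Q = 581.7110 * 25.1970 * 26.2514 = 384776.1764 W = 384.7762 kW

384.7762 kW


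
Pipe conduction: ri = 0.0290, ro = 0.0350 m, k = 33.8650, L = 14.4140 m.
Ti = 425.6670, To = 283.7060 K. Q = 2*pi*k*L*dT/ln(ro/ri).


dT = 141.9610 K
ln(ro/ri) = 0.1881
Q = 2*pi*33.8650*14.4140*141.9610 / 0.1881 = 2315293.3515 W

2315293.3515 W


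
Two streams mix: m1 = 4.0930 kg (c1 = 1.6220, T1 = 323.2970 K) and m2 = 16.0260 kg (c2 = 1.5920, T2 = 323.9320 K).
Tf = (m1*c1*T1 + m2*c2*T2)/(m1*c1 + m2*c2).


num = 10410.9231
den = 32.1522
Tf = 323.8009 K

323.8009 K


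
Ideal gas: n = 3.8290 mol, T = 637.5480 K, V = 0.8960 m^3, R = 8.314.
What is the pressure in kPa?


P = nRT/V = 3.8290 * 8.314 * 637.5480 / 0.8960
= 20295.8981 / 0.8960 = 22651.6720 Pa = 22.6517 kPa

22.6517 kPa


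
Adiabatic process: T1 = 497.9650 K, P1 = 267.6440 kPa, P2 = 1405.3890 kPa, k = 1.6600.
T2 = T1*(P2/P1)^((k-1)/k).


(k-1)/k = 0.3976
(P2/P1)^exp = 1.9336
T2 = 497.9650 * 1.9336 = 962.8506 K

962.8506 K


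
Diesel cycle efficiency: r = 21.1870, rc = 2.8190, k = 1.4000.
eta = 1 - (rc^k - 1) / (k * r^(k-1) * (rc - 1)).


r^(k-1) = 3.3918
rc^k = 4.2671
eta = 0.6218 = 62.1754%

62.1754%


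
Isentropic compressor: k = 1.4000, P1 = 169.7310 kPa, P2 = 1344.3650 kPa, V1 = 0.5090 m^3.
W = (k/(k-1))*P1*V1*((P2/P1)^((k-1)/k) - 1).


(k-1)/k = 0.2857
(P2/P1)^exp = 1.8063
W = 3.5000 * 169.7310 * 0.5090 * (1.8063 - 1) = 243.8025 kJ

243.8025 kJ


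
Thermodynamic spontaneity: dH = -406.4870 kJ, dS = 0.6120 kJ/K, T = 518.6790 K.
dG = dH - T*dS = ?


T*dS = 518.6790 * 0.6120 = 317.4315 kJ
dG = -406.4870 - 317.4315 = -723.9185 kJ (spontaneous)

dG = -723.9185 kJ, spontaneous


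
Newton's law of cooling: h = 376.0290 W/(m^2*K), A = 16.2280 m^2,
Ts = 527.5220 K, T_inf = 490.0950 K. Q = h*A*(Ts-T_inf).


dT = 37.4270 K
Q = 376.0290 * 16.2280 * 37.4270 = 228386.9875 W

228386.9875 W


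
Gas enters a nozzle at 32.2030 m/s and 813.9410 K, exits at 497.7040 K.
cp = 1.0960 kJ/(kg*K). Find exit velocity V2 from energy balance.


dT = 316.2370 K
2*cp*1000*dT = 693191.5040
V1^2 = 1037.0332
V2 = sqrt(694228.5372) = 833.2038 m/s

833.2038 m/s


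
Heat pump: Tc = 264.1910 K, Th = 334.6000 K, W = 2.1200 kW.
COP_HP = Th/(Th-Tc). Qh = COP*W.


COP = 334.6000 / 70.4090 = 4.7522
Qh = 4.7522 * 2.1200 = 10.0747 kW

COP = 4.7522, Qh = 10.0747 kW


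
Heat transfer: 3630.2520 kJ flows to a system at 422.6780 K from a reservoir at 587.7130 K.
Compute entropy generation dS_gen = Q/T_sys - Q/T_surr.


dS_sys = 3630.2520/422.6780 = 8.5887 kJ/K
dS_surr = -3630.2520/587.7130 = -6.1769 kJ/K
dS_gen = 8.5887 - 6.1769 = 2.4118 kJ/K (irreversible)

dS_gen = 2.4118 kJ/K, irreversible


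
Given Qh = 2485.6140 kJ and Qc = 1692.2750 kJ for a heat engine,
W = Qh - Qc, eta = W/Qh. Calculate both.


W = 2485.6140 - 1692.2750 = 793.3390 kJ
eta = 793.3390 / 2485.6140 = 0.3192 = 31.9172%

W = 793.3390 kJ, eta = 31.9172%


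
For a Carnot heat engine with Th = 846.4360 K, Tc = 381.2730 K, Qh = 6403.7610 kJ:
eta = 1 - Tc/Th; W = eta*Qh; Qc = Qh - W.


eta = 1 - 381.2730/846.4360 = 0.5496
W = 0.5496 * 6403.7610 = 3519.2178 kJ
Qc = 6403.7610 - 3519.2178 = 2884.5432 kJ

eta = 54.9555%, W = 3519.2178 kJ, Qc = 2884.5432 kJ


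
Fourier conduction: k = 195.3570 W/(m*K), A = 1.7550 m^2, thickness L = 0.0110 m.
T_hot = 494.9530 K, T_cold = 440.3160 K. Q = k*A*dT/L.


dT = 54.6370 K
Q = 195.3570 * 1.7550 * 54.6370 / 0.0110 = 1702943.5743 W

1702943.5743 W


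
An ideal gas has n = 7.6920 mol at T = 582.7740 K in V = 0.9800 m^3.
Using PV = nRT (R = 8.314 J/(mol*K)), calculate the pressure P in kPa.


P = nRT/V = 7.6920 * 8.314 * 582.7740 / 0.9800
= 37269.1479 / 0.9800 = 38029.7428 Pa = 38.0297 kPa

38.0297 kPa


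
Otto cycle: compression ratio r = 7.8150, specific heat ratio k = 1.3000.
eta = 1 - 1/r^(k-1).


r^(k-1) = 1.8530
eta = 1 - 1/1.8530 = 0.4603 = 46.0339%

46.0339%


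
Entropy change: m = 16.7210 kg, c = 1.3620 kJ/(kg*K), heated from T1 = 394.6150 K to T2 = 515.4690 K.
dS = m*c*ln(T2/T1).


T2/T1 = 1.3063
ln(T2/T1) = 0.2672
dS = 16.7210 * 1.3620 * 0.2672 = 6.0845 kJ/K

6.0845 kJ/K


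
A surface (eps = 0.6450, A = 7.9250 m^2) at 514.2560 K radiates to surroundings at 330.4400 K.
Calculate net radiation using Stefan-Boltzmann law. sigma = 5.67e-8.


T^4 = 6.9939e+10
Tsurr^4 = 1.1923e+10
Q = 0.6450 * 5.67e-8 * 7.9250 * 5.8016e+10 = 16814.7564 W

16814.7564 W


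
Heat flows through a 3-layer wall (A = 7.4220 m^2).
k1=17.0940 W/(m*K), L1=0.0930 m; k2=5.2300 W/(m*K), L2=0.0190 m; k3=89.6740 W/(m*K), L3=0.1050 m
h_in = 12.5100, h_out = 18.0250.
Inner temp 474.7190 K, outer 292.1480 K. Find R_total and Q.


R_conv_in = 1/(12.5100*7.4220) = 0.0108
R_1 = 0.0930/(17.0940*7.4220) = 0.0007
R_2 = 0.0190/(5.2300*7.4220) = 0.0005
R_3 = 0.1050/(89.6740*7.4220) = 0.0002
R_conv_out = 1/(18.0250*7.4220) = 0.0075
R_total = 0.0196 K/W
Q = 182.5710 / 0.0196 = 9302.8465 W

R_total = 0.0196 K/W, Q = 9302.8465 W


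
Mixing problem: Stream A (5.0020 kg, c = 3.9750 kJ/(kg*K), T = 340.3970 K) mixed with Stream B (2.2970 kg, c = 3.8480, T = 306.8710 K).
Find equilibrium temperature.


num = 9480.4851
den = 28.7218
Tf = 330.0797 K

330.0797 K


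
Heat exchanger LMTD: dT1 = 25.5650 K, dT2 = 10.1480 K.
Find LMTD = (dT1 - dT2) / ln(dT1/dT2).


dT1/dT2 = 2.5192
ln(dT1/dT2) = 0.9239
LMTD = 15.4170 / 0.9239 = 16.6860 K

16.6860 K


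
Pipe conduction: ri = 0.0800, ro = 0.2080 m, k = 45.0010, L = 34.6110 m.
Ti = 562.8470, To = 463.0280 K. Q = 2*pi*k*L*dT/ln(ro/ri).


dT = 99.8190 K
ln(ro/ri) = 0.9555
Q = 2*pi*45.0010*34.6110*99.8190 / 0.9555 = 1022335.6414 W

1022335.6414 W


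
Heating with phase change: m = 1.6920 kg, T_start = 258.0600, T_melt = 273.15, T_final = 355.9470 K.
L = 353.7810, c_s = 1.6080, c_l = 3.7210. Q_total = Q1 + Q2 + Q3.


Q1 (sensible, solid) = 1.6920 * 1.6080 * 15.0900 = 41.0559 kJ
Q2 (latent) = 1.6920 * 353.7810 = 598.5975 kJ
Q3 (sensible, liquid) = 1.6920 * 3.7210 * 82.7970 = 521.2843 kJ
Q_total = 1160.9376 kJ

1160.9376 kJ


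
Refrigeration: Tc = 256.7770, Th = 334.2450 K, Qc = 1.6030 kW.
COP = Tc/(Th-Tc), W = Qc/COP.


COP = 256.7770 / 77.4680 = 3.3146
W = 1.6030 / 3.3146 = 0.4836 kW

COP = 3.3146, W = 0.4836 kW


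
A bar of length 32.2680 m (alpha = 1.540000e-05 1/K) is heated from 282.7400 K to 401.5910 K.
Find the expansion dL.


dT = 118.8510 K
dL = 1.540000e-05 * 32.2680 * 118.8510 = 0.059060 m
L_final = 32.327060 m

dL = 0.059060 m


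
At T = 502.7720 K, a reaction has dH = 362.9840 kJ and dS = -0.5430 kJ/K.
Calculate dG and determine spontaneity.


T*dS = 502.7720 * -0.5430 = -273.0052 kJ
dG = 362.9840 + 273.0052 = 635.9892 kJ (non-spontaneous)

dG = 635.9892 kJ, non-spontaneous


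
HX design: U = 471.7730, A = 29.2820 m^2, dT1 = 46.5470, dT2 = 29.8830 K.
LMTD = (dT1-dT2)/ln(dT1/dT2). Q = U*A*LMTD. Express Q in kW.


LMTD = 37.6016 K
Q = 471.7730 * 29.2820 * 37.6016 = 519445.4900 W = 519.4455 kW

519.4455 kW


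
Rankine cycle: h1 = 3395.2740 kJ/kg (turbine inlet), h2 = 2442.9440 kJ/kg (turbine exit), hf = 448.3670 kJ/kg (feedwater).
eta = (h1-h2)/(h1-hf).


W = 952.3300 kJ/kg
Q_in = 2946.9070 kJ/kg
eta = 0.3232 = 32.3163%

eta = 32.3163%


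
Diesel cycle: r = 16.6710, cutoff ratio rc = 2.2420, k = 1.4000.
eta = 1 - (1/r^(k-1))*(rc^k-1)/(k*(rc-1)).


r^(k-1) = 3.0817
rc^k = 3.0966
eta = 0.6087 = 60.8719%

60.8719%


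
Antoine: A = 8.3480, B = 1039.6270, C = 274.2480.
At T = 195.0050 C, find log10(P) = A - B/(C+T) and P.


C+T = 469.2530
B/(C+T) = 2.2155
log10(P) = 8.3480 - 2.2155 = 6.1325
P = 10^6.1325 = 1356770.6460 mmHg

1356770.6460 mmHg


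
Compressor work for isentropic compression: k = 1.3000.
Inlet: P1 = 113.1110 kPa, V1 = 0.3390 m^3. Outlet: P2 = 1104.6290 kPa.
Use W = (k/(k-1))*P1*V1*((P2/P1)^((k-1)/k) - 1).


(k-1)/k = 0.2308
(P2/P1)^exp = 1.6920
W = 4.3333 * 113.1110 * 0.3390 * (1.6920 - 1) = 114.9793 kJ

114.9793 kJ


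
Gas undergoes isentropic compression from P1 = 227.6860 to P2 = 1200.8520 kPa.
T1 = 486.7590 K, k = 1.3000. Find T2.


(k-1)/k = 0.2308
(P2/P1)^exp = 1.4677
T2 = 486.7590 * 1.4677 = 714.4383 K

714.4383 K


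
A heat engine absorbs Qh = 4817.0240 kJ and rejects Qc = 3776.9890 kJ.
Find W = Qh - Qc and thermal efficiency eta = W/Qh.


W = 4817.0240 - 3776.9890 = 1040.0350 kJ
eta = 1040.0350 / 4817.0240 = 0.2159 = 21.5908%

W = 1040.0350 kJ, eta = 21.5908%


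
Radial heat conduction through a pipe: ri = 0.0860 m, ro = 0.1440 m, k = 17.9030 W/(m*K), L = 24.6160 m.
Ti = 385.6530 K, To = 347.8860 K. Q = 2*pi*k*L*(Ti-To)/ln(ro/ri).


dT = 37.7670 K
ln(ro/ri) = 0.5155
Q = 2*pi*17.9030*24.6160*37.7670 / 0.5155 = 202878.3126 W

202878.3126 W


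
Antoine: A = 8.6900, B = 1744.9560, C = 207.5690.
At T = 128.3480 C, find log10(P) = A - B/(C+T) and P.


C+T = 335.9170
B/(C+T) = 5.1946
log10(P) = 8.6900 - 5.1946 = 3.4954
P = 10^3.4954 = 3128.9266 mmHg

3128.9266 mmHg


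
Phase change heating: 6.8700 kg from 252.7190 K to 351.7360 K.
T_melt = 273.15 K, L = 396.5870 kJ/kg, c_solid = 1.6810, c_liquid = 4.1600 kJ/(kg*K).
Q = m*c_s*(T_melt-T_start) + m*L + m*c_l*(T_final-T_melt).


Q1 (sensible, solid) = 6.8700 * 1.6810 * 20.4310 = 235.9468 kJ
Q2 (latent) = 6.8700 * 396.5870 = 2724.5527 kJ
Q3 (sensible, liquid) = 6.8700 * 4.1600 * 78.5860 = 2245.9250 kJ
Q_total = 5206.4245 kJ

5206.4245 kJ


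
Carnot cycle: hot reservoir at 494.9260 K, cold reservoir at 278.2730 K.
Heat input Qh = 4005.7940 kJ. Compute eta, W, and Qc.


eta = 1 - 278.2730/494.9260 = 0.4377
W = 0.4377 * 4005.7940 = 1753.5294 kJ
Qc = 4005.7940 - 1753.5294 = 2252.2646 kJ

eta = 43.7748%, W = 1753.5294 kJ, Qc = 2252.2646 kJ


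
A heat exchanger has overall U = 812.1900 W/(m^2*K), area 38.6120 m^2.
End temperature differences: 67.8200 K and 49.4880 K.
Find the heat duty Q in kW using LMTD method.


LMTD = 58.1734 K
Q = 812.1900 * 38.6120 * 58.1734 = 1824333.6898 W = 1824.3337 kW

1824.3337 kW


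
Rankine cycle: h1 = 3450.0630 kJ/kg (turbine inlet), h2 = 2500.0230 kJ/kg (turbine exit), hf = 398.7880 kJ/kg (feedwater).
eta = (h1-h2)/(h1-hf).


W = 950.0400 kJ/kg
Q_in = 3051.2750 kJ/kg
eta = 0.3114 = 31.1358%

eta = 31.1358%


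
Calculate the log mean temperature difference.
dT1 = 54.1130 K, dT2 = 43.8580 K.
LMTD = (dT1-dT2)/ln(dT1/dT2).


dT1/dT2 = 1.2338
ln(dT1/dT2) = 0.2101
LMTD = 10.2550 / 0.2101 = 48.8061 K

48.8061 K


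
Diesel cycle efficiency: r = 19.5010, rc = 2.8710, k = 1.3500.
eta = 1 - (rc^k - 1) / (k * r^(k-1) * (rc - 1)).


r^(k-1) = 2.8283
rc^k = 4.1528
eta = 0.5587 = 55.8659%

55.8659%


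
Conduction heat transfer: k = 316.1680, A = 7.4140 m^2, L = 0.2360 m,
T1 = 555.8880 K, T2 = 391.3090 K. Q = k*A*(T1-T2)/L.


dT = 164.5790 K
Q = 316.1680 * 7.4140 * 164.5790 / 0.2360 = 1634680.6051 W

1634680.6051 W


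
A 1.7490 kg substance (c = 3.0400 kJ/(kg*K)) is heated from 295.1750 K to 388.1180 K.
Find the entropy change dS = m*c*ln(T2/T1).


T2/T1 = 1.3149
ln(T2/T1) = 0.2737
dS = 1.7490 * 3.0400 * 0.2737 = 1.4555 kJ/K

1.4555 kJ/K


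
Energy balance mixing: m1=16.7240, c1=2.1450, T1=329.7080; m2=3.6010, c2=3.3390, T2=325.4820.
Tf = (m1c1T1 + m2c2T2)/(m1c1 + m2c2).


num = 15741.1191
den = 47.8967
Tf = 328.6471 K

328.6471 K


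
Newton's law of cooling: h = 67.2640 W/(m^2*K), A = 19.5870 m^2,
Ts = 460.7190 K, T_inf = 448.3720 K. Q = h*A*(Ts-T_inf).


dT = 12.3470 K
Q = 67.2640 * 19.5870 * 12.3470 = 16267.1721 W

16267.1721 W


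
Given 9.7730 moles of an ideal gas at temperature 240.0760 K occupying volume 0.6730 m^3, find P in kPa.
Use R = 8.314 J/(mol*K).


P = nRT/V = 9.7730 * 8.314 * 240.0760 / 0.6730
= 19506.8285 / 0.6730 = 28984.8863 Pa = 28.9849 kPa

28.9849 kPa


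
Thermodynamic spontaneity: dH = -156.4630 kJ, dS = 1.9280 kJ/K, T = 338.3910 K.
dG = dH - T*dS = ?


T*dS = 338.3910 * 1.9280 = 652.4178 kJ
dG = -156.4630 - 652.4178 = -808.8808 kJ (spontaneous)

dG = -808.8808 kJ, spontaneous


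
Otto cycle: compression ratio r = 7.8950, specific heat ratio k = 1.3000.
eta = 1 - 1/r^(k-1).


r^(k-1) = 1.8587
eta = 1 - 1/1.8587 = 0.4620 = 46.1985%

46.1985%


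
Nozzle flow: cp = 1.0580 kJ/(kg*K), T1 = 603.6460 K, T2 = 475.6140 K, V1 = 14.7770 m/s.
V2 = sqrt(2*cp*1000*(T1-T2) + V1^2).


dT = 128.0320 K
2*cp*1000*dT = 270915.7120
V1^2 = 218.3597
V2 = sqrt(271134.0717) = 520.7054 m/s

520.7054 m/s


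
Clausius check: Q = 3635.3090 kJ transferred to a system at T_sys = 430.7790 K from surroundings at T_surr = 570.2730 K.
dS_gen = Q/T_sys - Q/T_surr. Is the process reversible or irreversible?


dS_sys = 3635.3090/430.7790 = 8.4389 kJ/K
dS_surr = -3635.3090/570.2730 = -6.3747 kJ/K
dS_gen = 8.4389 - 6.3747 = 2.0642 kJ/K (irreversible)

dS_gen = 2.0642 kJ/K, irreversible


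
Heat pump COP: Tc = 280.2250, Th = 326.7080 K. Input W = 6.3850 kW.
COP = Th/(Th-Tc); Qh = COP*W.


COP = 326.7080 / 46.4830 = 7.0285
Qh = 7.0285 * 6.3850 = 44.8773 kW

COP = 7.0285, Qh = 44.8773 kW


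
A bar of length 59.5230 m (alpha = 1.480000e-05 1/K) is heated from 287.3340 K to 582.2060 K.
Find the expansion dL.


dT = 294.8720 K
dL = 1.480000e-05 * 59.5230 * 294.8720 = 0.259765 m
L_final = 59.782765 m

dL = 0.259765 m


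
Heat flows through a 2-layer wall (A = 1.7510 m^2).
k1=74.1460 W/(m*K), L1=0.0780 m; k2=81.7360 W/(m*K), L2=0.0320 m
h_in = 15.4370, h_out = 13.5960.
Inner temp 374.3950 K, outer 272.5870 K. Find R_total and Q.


R_conv_in = 1/(15.4370*1.7510) = 0.0370
R_1 = 0.0780/(74.1460*1.7510) = 0.0006
R_2 = 0.0320/(81.7360*1.7510) = 0.0002
R_conv_out = 1/(13.5960*1.7510) = 0.0420
R_total = 0.0798 K/W
Q = 101.8080 / 0.0798 = 1275.3865 W

R_total = 0.0798 K/W, Q = 1275.3865 W


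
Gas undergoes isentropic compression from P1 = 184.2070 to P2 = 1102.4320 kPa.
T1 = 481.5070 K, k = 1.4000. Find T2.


(k-1)/k = 0.2857
(P2/P1)^exp = 1.6673
T2 = 481.5070 * 1.6673 = 802.8153 K

802.8153 K


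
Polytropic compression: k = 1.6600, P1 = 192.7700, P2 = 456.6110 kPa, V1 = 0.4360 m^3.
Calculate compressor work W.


(k-1)/k = 0.3976
(P2/P1)^exp = 1.4090
W = 2.5152 * 192.7700 * 0.4360 * (1.4090 - 1) = 86.4523 kJ

86.4523 kJ


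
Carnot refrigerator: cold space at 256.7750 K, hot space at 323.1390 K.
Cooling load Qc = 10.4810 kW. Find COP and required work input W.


COP = 256.7750 / 66.3640 = 3.8692
W = 10.4810 / 3.8692 = 2.7088 kW

COP = 3.8692, W = 2.7088 kW


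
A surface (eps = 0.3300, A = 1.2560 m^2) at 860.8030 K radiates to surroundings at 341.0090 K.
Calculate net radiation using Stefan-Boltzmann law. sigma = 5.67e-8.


T^4 = 5.4905e+11
Tsurr^4 = 1.3523e+10
Q = 0.3300 * 5.67e-8 * 1.2560 * 5.3553e+11 = 12585.5305 W

12585.5305 W


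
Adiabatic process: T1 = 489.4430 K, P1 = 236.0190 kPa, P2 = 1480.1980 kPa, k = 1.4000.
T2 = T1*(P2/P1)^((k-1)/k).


(k-1)/k = 0.2857
(P2/P1)^exp = 1.6897
T2 = 489.4430 * 1.6897 = 827.0332 K

827.0332 K


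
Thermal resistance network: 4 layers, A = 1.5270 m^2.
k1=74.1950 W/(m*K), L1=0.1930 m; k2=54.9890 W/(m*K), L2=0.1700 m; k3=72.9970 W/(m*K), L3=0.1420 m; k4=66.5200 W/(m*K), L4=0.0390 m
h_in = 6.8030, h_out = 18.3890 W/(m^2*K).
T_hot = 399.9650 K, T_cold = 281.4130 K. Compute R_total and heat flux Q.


R_conv_in = 1/(6.8030*1.5270) = 0.0963
R_1 = 0.1930/(74.1950*1.5270) = 0.0017
R_2 = 0.1700/(54.9890*1.5270) = 0.0020
R_3 = 0.1420/(72.9970*1.5270) = 0.0013
R_4 = 0.0390/(66.5200*1.5270) = 0.0004
R_conv_out = 1/(18.3890*1.5270) = 0.0356
R_total = 0.1373 K/W
Q = 118.5520 / 0.1373 = 863.6930 W

R_total = 0.1373 K/W, Q = 863.6930 W


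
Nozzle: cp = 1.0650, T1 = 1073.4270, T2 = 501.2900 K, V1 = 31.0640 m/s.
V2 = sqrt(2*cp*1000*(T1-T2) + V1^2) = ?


dT = 572.1370 K
2*cp*1000*dT = 1218651.8100
V1^2 = 964.9721
V2 = sqrt(1219616.7821) = 1104.3626 m/s

1104.3626 m/s


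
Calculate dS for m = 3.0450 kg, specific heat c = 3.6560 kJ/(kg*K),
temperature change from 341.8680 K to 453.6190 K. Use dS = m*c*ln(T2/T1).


T2/T1 = 1.3269
ln(T2/T1) = 0.2828
dS = 3.0450 * 3.6560 * 0.2828 = 3.1486 kJ/K

3.1486 kJ/K


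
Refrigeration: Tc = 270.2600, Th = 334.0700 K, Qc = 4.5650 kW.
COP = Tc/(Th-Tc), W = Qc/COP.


COP = 270.2600 / 63.8100 = 4.2354
W = 4.5650 / 4.2354 = 1.0778 kW

COP = 4.2354, W = 1.0778 kW


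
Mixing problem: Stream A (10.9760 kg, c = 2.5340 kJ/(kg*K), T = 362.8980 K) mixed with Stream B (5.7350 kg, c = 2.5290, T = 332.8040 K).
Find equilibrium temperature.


num = 14920.2765
den = 42.3170
Tf = 352.5835 K

352.5835 K


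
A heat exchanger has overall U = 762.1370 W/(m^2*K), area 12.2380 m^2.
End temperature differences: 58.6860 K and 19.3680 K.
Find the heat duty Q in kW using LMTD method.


LMTD = 35.4670 K
Q = 762.1370 * 12.2380 * 35.4670 = 330802.1127 W = 330.8021 kW

330.8021 kW


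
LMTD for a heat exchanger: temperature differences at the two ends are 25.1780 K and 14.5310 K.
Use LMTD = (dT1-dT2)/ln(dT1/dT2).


dT1/dT2 = 1.7327
ln(dT1/dT2) = 0.5497
LMTD = 10.6470 / 0.5497 = 19.3692 K

19.3692 K


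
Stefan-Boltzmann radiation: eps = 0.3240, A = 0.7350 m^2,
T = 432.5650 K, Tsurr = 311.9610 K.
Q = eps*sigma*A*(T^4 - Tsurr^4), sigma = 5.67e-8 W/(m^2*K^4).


T^4 = 3.5011e+10
Tsurr^4 = 9.4711e+09
Q = 0.3240 * 5.67e-8 * 0.7350 * 2.5540e+10 = 344.8543 W

344.8543 W


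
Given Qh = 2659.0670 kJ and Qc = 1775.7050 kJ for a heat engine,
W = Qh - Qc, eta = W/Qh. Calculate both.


W = 2659.0670 - 1775.7050 = 883.3620 kJ
eta = 883.3620 / 2659.0670 = 0.3322 = 33.2207%

W = 883.3620 kJ, eta = 33.2207%


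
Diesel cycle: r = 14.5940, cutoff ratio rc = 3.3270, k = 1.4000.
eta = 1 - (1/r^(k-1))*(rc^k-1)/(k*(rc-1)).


r^(k-1) = 2.9219
rc^k = 5.3811
eta = 0.5398 = 53.9751%

53.9751%


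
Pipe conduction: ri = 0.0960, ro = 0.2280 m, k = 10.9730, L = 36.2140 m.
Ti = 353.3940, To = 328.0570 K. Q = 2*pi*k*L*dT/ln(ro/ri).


dT = 25.3370 K
ln(ro/ri) = 0.8650
Q = 2*pi*10.9730*36.2140*25.3370 / 0.8650 = 73134.4695 W

73134.4695 W


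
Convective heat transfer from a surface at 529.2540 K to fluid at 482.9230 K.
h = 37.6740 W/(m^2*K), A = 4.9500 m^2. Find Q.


dT = 46.3310 K
Q = 37.6740 * 4.9500 * 46.3310 = 8640.0968 W

8640.0968 W


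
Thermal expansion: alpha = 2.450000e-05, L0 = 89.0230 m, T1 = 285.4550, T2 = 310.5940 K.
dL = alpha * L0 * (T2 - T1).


dT = 25.1390 K
dL = 2.450000e-05 * 89.0230 * 25.1390 = 0.054830 m
L_final = 89.077830 m

dL = 0.054830 m


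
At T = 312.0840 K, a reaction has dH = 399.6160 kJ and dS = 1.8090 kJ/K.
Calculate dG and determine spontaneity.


T*dS = 312.0840 * 1.8090 = 564.5600 kJ
dG = 399.6160 - 564.5600 = -164.9440 kJ (spontaneous)

dG = -164.9440 kJ, spontaneous


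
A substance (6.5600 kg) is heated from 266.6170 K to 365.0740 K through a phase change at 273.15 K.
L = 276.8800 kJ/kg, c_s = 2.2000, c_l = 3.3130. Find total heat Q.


Q1 (sensible, solid) = 6.5600 * 2.2000 * 6.5330 = 94.2843 kJ
Q2 (latent) = 6.5600 * 276.8800 = 1816.3328 kJ
Q3 (sensible, liquid) = 6.5600 * 3.3130 * 91.9240 = 1997.8100 kJ
Q_total = 3908.4271 kJ

3908.4271 kJ


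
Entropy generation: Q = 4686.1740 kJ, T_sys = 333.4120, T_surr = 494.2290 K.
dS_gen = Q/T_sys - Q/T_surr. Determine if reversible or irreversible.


dS_sys = 4686.1740/333.4120 = 14.0552 kJ/K
dS_surr = -4686.1740/494.2290 = -9.4818 kJ/K
dS_gen = 14.0552 - 9.4818 = 4.5734 kJ/K (irreversible)

dS_gen = 4.5734 kJ/K, irreversible


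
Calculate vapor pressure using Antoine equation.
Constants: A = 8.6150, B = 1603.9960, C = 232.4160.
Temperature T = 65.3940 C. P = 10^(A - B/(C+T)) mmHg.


C+T = 297.8100
B/(C+T) = 5.3860
log10(P) = 8.6150 - 5.3860 = 3.2290
P = 10^3.2290 = 1694.4513 mmHg

1694.4513 mmHg


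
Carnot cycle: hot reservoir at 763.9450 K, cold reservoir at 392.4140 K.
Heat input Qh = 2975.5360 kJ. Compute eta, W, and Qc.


eta = 1 - 392.4140/763.9450 = 0.4863
W = 0.4863 * 2975.5360 = 1447.0988 kJ
Qc = 2975.5360 - 1447.0988 = 1528.4372 kJ

eta = 48.6332%, W = 1447.0988 kJ, Qc = 1528.4372 kJ


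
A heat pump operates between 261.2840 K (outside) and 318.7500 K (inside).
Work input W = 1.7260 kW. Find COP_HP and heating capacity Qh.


COP = 318.7500 / 57.4660 = 5.5468
Qh = 5.5468 * 1.7260 = 9.5737 kW

COP = 5.5468, Qh = 9.5737 kW


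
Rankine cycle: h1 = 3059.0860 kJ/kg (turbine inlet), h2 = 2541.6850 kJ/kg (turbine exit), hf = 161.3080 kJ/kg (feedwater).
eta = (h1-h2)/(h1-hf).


W = 517.4010 kJ/kg
Q_in = 2897.7780 kJ/kg
eta = 0.1786 = 17.8551%

eta = 17.8551%


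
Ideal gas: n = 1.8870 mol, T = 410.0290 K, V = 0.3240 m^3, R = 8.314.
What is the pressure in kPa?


P = nRT/V = 1.8870 * 8.314 * 410.0290 / 0.3240
= 6432.7473 / 0.3240 = 19854.1585 Pa = 19.8542 kPa

19.8542 kPa


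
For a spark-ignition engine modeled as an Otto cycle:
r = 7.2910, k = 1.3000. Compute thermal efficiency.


r^(k-1) = 1.8148
eta = 1 - 1/1.8148 = 0.4490 = 44.8984%

44.8984%


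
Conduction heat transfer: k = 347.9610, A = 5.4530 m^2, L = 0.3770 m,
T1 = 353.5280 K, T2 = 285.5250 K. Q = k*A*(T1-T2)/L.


dT = 68.0030 K
Q = 347.9610 * 5.4530 * 68.0030 / 0.3770 = 342257.3553 W

342257.3553 W


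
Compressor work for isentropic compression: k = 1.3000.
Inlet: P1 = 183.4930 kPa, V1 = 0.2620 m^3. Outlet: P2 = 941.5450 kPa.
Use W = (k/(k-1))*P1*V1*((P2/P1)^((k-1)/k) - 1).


(k-1)/k = 0.2308
(P2/P1)^exp = 1.4585
W = 4.3333 * 183.4930 * 0.2620 * (1.4585 - 1) = 95.5109 kJ

95.5109 kJ


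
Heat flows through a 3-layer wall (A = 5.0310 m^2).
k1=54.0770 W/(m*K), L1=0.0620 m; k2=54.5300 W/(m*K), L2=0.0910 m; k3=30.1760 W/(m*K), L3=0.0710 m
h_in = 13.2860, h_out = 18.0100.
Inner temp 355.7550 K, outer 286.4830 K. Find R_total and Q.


R_conv_in = 1/(13.2860*5.0310) = 0.0150
R_1 = 0.0620/(54.0770*5.0310) = 0.0002
R_2 = 0.0910/(54.5300*5.0310) = 0.0003
R_3 = 0.0710/(30.1760*5.0310) = 0.0005
R_conv_out = 1/(18.0100*5.0310) = 0.0110
R_total = 0.0270 K/W
Q = 69.2720 / 0.0270 = 2563.3069 W

R_total = 0.0270 K/W, Q = 2563.3069 W
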